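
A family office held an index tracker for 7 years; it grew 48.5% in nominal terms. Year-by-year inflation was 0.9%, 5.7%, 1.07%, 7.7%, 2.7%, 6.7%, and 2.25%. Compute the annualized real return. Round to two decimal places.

Cumulative inflation factor: 1.009 × 1.057 × 1.0107 × 1.077 × 1.027 × 1.067 × 1.0225 ≈ 1.30078.
Nominal growth factor: 1.48500. Real growth factor = 1.48500 / 1.30078 ≈ 1.14163.
Annualized: 1.14163^(1/7) − 1 ≈ 0.01910.

1.91%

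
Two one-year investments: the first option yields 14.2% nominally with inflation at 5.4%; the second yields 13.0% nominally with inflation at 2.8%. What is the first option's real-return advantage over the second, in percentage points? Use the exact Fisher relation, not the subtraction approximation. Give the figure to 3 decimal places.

-1.573

The first option real return: 1.142/1.054 − 1 = 8.3491%.
The second real return: 1.130/1.028 − 1 = 9.9222%.
Difference: 8.3491 − 9.9222 = -1.5731 pp.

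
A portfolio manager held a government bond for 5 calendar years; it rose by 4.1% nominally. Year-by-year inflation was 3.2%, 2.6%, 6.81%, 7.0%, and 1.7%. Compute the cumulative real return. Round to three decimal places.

-15.412%

Cumulative inflation factor: 1.032 × 1.026 × 1.0681 × 1.070 × 1.017 ≈ 1.23068.
Nominal growth factor: 1.04100. Real growth factor = 1.04100 / 1.23068 ≈ 0.84588.
Total real return ≈ -15.4123%.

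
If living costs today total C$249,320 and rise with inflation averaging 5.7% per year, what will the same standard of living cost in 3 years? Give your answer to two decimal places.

C$294,430.01

Cumulative price-level factor: (1+5.7%)^3 = 1.180932193.
The nominal amount required is C$249,320 scaled up by that factor.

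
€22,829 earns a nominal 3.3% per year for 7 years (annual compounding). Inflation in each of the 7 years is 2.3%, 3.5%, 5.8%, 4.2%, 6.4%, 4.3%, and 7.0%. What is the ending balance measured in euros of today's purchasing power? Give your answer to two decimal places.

Nominal value at maturity: €22,829 × (1 + 3.3%)^7 ≈ €28,654.26.
Price-level factor over 7 years: 1.023 × 1.035 × 1.058 × 1.042 × 1.064 × 1.043 × 1.070 ≈ 1.3860505970.
The maturity value deflated by that factor is the answer in today's purchasing power.

€20,673.31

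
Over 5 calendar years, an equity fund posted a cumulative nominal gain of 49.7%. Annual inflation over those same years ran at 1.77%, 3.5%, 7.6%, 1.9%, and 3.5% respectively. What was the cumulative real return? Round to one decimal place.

Cumulative inflation factor: 1.0177 × 1.035 × 1.076 × 1.019 × 1.035 ≈ 1.19533.
Nominal growth factor: 1.49700. Real growth factor = 1.49700 / 1.19533 ≈ 1.25238.
Total real return ≈ 25.2376%.

25.2%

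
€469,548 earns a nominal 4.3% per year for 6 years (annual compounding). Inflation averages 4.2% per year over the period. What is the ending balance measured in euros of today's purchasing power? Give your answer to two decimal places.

€472,258.23

Nominal value at maturity: €469,548 × (1 + 4.3%)^6 ≈ €604,485.44.
Price-level factor over 6 years: (1 + 4.2%)^6 ≈ 1.2799892251.
Dividing the nominal maturity value by the price-level factor gives the value in today's money.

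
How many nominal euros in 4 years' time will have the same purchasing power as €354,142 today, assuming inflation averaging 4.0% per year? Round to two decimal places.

€414,296.05

Cumulative price-level factor: (1+4.0%)^4 = 1.16985856.
The nominal amount required is €354,142 scaled up by that factor.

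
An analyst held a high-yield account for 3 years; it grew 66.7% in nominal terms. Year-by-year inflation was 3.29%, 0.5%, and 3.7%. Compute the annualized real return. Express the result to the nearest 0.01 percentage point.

Cumulative inflation factor: 1.0329 × 1.005 × 1.037 ≈ 1.07647.
Nominal growth factor: 1.66700. Real growth factor = 1.66700 / 1.07647 ≈ 1.54858.
Annualized: 1.54858^(1/3) − 1 ≈ 0.15694.

15.69%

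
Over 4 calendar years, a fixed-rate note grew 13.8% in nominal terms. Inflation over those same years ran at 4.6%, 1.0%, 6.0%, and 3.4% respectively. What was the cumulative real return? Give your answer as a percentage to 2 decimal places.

Cumulative inflation factor: 1.046 × 1.010 × 1.060 × 1.034 ≈ 1.15792.
Nominal growth factor: 1.13800. Real growth factor = 1.13800 / 1.15792 ≈ 0.98279.
Total real return ≈ -1.7205%.

-1.72%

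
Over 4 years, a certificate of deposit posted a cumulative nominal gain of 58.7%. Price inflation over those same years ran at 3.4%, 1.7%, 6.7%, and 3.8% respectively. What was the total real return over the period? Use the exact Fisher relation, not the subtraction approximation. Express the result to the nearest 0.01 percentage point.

Cumulative inflation factor: 1.034 × 1.017 × 1.067 × 1.038 ≈ 1.16467.
Nominal growth factor: 1.58700. Real growth factor = 1.58700 / 1.16467 ≈ 1.36262.
Total real return ≈ 36.2617%.

36.26%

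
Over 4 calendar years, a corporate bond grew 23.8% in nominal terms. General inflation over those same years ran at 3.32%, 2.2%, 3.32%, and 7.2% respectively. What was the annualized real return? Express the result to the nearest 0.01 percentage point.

Cumulative inflation factor: 1.0332 × 1.022 × 1.0332 × 1.072 ≈ 1.16954.
Nominal growth factor: 1.23800. Real growth factor = 1.23800 / 1.16954 ≈ 1.05854.
Annualized: 1.05854^(1/4) − 1 ≈ 0.01432.

1.43%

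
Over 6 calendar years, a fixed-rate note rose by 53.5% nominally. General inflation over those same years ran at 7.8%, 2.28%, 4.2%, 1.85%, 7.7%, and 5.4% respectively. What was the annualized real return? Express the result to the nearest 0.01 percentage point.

2.44%

Cumulative inflation factor: 1.078 × 1.0228 × 1.042 × 1.0185 × 1.077 × 1.054 ≈ 1.32830.
Nominal growth factor: 1.53500. Real growth factor = 1.53500 / 1.32830 ≈ 1.15562.
Annualized: 1.15562^(1/6) − 1 ≈ 0.02440.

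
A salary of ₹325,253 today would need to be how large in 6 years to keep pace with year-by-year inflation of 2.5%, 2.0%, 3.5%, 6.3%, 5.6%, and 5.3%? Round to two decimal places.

₹416,017.17

Cumulative price-level factor: 1.025 × 1.020 × 1.035 × 1.063 × 1.056 × 1.053 ≈ 1.2790571237.
The nominal amount required is ₹325,253 scaled up by that factor.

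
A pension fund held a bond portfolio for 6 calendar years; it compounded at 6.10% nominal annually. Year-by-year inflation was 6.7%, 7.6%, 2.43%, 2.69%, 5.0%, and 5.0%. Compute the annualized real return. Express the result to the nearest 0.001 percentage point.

1.157%

Cumulative inflation factor: 1.067 × 1.076 × 1.0243 × 1.0269 × 1.050 × 1.050 ≈ 1.33141.
Nominal growth factor: 1.42657. Real growth factor = 1.42657 / 1.33141 ≈ 1.07147.
Annualized: 1.07147^(1/6) − 1 ≈ 0.01157.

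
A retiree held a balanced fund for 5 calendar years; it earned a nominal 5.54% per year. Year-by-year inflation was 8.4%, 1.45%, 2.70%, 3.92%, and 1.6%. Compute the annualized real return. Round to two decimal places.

1.89%

Cumulative inflation factor: 1.084 × 1.0145 × 1.0270 × 1.0392 × 1.016 ≈ 1.19246.
Nominal growth factor: 1.30944. Real growth factor = 1.30944 / 1.19246 ≈ 1.09810.
Annualized: 1.09810^(1/5) − 1 ≈ 0.01889.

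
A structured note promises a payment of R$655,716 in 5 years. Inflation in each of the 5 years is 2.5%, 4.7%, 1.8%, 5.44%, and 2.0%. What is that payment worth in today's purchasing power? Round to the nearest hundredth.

Price-level factor over 5 years: 1.025 × 1.047 × 1.018 × 1.0544 × 1.020 ≈ 1.1749621974.
Purchasing power today: R$655,716 divided by that factor.

R$558,074.12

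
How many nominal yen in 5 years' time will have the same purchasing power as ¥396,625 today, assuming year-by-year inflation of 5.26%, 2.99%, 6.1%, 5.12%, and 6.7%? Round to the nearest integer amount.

¥511,686

Cumulative price-level factor: 1.0526 × 1.0299 × 1.061 × 1.0512 × 1.067 ≈ 1.2901006064.
Multiplying ¥396,625 by the price-level factor gives the future nominal sum.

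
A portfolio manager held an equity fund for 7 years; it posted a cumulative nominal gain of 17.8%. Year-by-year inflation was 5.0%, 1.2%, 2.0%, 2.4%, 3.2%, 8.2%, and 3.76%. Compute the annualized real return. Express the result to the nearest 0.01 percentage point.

Cumulative inflation factor: 1.050 × 1.012 × 1.020 × 1.024 × 1.032 × 1.082 × 1.0376 ≈ 1.28590.
Nominal growth factor: 1.17800. Real growth factor = 1.17800 / 1.28590 ≈ 0.91609.
Annualized: 0.91609^(1/7) − 1 ≈ -0.01244.

-1.24%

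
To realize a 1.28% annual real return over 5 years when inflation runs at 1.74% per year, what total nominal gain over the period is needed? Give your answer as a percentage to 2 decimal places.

16.17%

Required annual nominal rate: (1+1.28%)(1+1.74%) − 1 = 3.042272%.
Cumulative over 5 years: (1 + 0.03042272)^5 − 1 ≈ 0.16165.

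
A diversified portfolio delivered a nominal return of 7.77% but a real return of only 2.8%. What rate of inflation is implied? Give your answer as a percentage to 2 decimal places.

4.83%

From (1+r_nom) = (1+r_real)(1+π), we get 1+π = (1 + 7.77%)/(1 + 2.8%) = 1.0777/1.028 ≈ 1.04835.
So π ≈ 4.8346%.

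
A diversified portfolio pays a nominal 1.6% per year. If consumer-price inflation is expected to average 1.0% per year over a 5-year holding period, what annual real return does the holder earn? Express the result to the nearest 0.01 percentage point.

With constant rates the annual real return is the same each year: (1+1.6%)/(1+1.0%) − 1 = 0.00594.

0.59%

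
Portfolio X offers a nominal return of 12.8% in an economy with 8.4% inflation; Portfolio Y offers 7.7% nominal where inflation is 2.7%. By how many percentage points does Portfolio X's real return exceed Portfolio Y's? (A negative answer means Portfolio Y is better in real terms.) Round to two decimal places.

Portfolio X real return: 1.128/1.084 − 1 = 4.059%.
Portfolio Y real return: 1.077/1.027 − 1 = 4.869%.
Difference: 4.059 − 4.869 = -0.810 pp.

-0.81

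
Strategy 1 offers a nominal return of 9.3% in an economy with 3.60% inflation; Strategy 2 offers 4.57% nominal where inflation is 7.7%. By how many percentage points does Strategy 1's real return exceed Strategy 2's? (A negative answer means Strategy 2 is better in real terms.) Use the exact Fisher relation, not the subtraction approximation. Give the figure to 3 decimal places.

Strategy 1 real return: 1.093/1.0360 − 1 = 5.5019%.
Strategy 2 real return: 1.0457/1.077 − 1 = -2.9062%.
Difference: 5.5019 − (-2.9062) = 8.4081 pp.

8.408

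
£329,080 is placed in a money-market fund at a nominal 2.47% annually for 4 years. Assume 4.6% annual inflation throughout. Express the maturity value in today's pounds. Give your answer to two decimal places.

Nominal value at maturity: £329,080 × (1 + 2.47%)^4 ≈ £362,817.67.
Price-level factor over 4 years: (1 + 4.6%)^4 ≈ 1.1970898215.
The maturity value deflated by that factor is the answer in today's purchasing power.

£303,083.08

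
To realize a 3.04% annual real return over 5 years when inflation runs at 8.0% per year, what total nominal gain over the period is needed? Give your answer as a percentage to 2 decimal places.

70.67%

Required annual nominal rate: (1+3.04%)(1+8.0%) − 1 = 11.2832%.
Cumulative over 5 years: (1 + 0.112832)^5 − 1 ≈ 0.70666.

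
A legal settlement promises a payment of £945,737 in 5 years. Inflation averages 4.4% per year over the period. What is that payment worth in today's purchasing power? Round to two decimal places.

Price-level factor over 5 years: (1 + 4.4%)^5 ≈ 1.2402307454.
Purchasing power today: £945,737 divided by that factor.

£762,549.23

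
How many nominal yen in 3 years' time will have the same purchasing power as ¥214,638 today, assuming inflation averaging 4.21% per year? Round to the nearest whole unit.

¥242,904

Cumulative price-level factor: (1+4.21%)^3 ≈ 1.1316918485.
The nominal amount required is ¥214,638 scaled up by that factor.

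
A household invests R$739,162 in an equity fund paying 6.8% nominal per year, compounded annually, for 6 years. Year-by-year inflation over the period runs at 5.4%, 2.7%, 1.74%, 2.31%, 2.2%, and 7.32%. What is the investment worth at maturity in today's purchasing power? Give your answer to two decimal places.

Nominal value at maturity: R$739,162 × (1 + 6.8%)^6 ≈ R$1,096,900.28.
Price-level factor over 6 years: 1.054 × 1.027 × 1.0174 × 1.0231 × 1.022 × 1.0732 ≈ 1.2358120690.
The maturity value deflated by that factor is the answer in today's purchasing power.

R$887,594.73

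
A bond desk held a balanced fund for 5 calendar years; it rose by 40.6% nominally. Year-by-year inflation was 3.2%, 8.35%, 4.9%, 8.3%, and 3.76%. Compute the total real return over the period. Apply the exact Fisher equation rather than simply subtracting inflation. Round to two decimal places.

Cumulative inflation factor: 1.032 × 1.0835 × 1.049 × 1.083 × 1.0376 ≈ 1.31808.
Nominal growth factor: 1.40600. Real growth factor = 1.40600 / 1.31808 ≈ 1.06670.
Total real return ≈ 6.6701%.

6.67%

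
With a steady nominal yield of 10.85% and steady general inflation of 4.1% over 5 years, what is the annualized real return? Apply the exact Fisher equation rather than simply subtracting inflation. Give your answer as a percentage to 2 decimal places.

With constant rates the annual real return is the same each year: (1+10.85%)/(1+4.1%) − 1 = 0.06484.

6.48%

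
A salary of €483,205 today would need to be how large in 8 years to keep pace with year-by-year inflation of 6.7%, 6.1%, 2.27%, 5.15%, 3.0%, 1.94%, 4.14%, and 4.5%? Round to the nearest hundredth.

Cumulative price-level factor: 1.067 × 1.061 × 1.0227 × 1.0515 × 1.030 × 1.0194 × 1.0414 × 1.045 ≈ 1.3910830345.
The nominal amount required is €483,205 scaled up by that factor.

€672,178.28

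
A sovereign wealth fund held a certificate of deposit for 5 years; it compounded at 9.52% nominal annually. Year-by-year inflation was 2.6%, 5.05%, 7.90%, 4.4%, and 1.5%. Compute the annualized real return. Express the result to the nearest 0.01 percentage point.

5.04%

Cumulative inflation factor: 1.026 × 1.0505 × 1.0790 × 1.044 × 1.015 ≈ 1.23234.
Nominal growth factor: 1.57568. Real growth factor = 1.57568 / 1.23234 ≈ 1.27860.
Annualized: 1.27860^(1/5) − 1 ≈ 0.05038.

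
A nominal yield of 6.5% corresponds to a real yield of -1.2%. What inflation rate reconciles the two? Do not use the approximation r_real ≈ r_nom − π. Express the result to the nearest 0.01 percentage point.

7.79%

From (1+r_nom) = (1+r_real)(1+π), we get 1+π = (1 + 6.5%)/(1 − 1.2%) = 1.065/0.988 ≈ 1.07794.
So π ≈ 7.7935%.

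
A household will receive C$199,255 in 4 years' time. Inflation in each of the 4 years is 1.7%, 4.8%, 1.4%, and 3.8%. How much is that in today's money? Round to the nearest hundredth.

C$177,619.93

Price-level factor over 4 years: 1.017 × 1.048 × 1.014 × 1.038 ≈ 1.1218054461.
Purchasing power today: C$199,255 divided by that factor.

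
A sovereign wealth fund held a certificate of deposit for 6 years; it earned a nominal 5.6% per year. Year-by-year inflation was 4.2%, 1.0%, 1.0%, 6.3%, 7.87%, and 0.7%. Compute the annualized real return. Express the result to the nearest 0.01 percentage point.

Cumulative inflation factor: 1.042 × 1.010 × 1.010 × 1.063 × 1.0787 × 1.007 ≈ 1.22737.
Nominal growth factor: 1.38670. Real growth factor = 1.38670 / 1.22737 ≈ 1.12982.
Annualized: 1.12982^(1/6) − 1 ≈ 0.02055.

2.06%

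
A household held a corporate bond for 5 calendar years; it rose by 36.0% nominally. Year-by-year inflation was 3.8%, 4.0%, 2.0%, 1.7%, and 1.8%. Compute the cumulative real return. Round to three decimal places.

Cumulative inflation factor: 1.038 × 1.040 × 1.020 × 1.017 × 1.018 ≈ 1.13999.
Nominal growth factor: 1.36000. Real growth factor = 1.36000 / 1.13999 ≈ 1.19300.
Total real return ≈ 19.2997%.

19.300%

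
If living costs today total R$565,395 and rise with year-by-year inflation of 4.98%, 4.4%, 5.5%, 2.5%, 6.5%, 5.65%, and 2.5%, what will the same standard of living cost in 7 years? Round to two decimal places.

R$772,819.96

Cumulative price-level factor: 1.0498 × 1.044 × 1.055 × 1.025 × 1.065 × 1.0565 × 1.025 ≈ 1.3668673403.
Multiplying R$565,395 by the price-level factor gives the future nominal sum.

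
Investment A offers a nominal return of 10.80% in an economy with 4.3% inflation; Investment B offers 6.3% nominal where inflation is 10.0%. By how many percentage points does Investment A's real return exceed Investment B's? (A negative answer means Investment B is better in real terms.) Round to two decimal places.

Investment A real return: 1.1080/1.043 − 1 = 6.232%.
Investment B real return: 1.063/1.100 − 1 = -3.364%.
Difference: 6.232 − (-3.364) = 9.596 pp.

9.60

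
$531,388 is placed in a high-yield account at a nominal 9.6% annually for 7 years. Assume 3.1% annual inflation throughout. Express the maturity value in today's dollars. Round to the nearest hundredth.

Nominal value at maturity: $531,388 × (1 + 9.6%)^7 ≈ $1,009,451.88.
Price-level factor over 7 years: (1 + 3.1%)^7 ≈ 1.2382566157.
Dividing the nominal maturity value by the price-level factor gives the value in today's money.

$815,220.26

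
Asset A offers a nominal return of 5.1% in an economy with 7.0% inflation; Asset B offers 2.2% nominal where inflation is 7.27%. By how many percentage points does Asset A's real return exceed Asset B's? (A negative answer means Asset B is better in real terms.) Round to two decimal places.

Asset A real return: 1.051/1.070 − 1 = -1.776%.
Asset B real return: 1.022/1.0727 − 1 = -4.726%.
Difference: -1.776 − (-4.726) = 2.950 pp.

2.95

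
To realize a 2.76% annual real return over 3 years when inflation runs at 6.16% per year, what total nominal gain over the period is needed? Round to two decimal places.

Required annual nominal rate: (1+2.76%)(1+6.16%) − 1 = 9.090016%.
Cumulative over 3 years: (1 + 0.09090016)^3 − 1 ≈ 0.29824.

29.82%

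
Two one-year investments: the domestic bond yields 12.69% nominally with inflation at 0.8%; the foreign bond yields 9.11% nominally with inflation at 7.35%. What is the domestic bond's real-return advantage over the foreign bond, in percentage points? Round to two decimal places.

10.16

The domestic bond real return: 1.1269/1.008 − 1 = 11.796%.
The foreign bond real return: 1.0911/1.0735 − 1 = 1.639%.
Difference: 11.796 − 1.639 = 10.157 pp.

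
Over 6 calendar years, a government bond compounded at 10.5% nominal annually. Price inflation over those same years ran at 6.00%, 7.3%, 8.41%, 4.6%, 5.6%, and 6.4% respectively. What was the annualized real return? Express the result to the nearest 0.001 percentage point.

3.875%

Cumulative inflation factor: 1.0600 × 1.073 × 1.0841 × 1.046 × 1.056 × 1.064 ≈ 1.44915.
Nominal growth factor: 1.82043. Real growth factor = 1.82043 / 1.44915 ≈ 1.25621.
Annualized: 1.25621^(1/6) − 1 ≈ 0.03875.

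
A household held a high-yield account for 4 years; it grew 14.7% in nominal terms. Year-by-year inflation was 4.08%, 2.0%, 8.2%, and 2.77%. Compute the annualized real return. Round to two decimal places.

Cumulative inflation factor: 1.0408 × 1.020 × 1.082 × 1.0277 ≈ 1.18049.
Nominal growth factor: 1.14700. Real growth factor = 1.14700 / 1.18049 ≈ 0.97163.
Annualized: 0.97163^(1/4) − 1 ≈ -0.00717.

-0.72%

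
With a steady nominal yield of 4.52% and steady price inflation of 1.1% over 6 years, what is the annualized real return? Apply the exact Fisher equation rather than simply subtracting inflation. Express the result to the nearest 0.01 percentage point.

3.38%

With constant rates the annual real return is the same each year: (1+4.52%)/(1+1.1%) − 1 = 0.03383.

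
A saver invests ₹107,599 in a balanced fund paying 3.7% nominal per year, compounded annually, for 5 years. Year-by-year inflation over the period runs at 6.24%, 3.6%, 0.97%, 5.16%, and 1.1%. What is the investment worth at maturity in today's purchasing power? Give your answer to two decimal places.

Nominal value at maturity: ₹107,599 × (1 + 3.7%)^5 ≈ ₹129,033.36.
Price-level factor over 5 years: 1.0624 × 1.036 × 1.0097 × 1.0516 × 1.011 ≈ 1.1815222560.
The maturity value deflated by that factor is the answer in today's purchasing power.

₹109,209.42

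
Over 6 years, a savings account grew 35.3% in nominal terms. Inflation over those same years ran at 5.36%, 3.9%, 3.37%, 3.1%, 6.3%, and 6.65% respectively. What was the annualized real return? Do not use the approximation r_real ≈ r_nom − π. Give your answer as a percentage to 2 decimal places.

Cumulative inflation factor: 1.0536 × 1.039 × 1.0337 × 1.031 × 1.063 × 1.0665 ≈ 1.32263.
Nominal growth factor: 1.35300. Real growth factor = 1.35300 / 1.32263 ≈ 1.02296.
Annualized: 1.02296^(1/6) − 1 ≈ 0.00379.

0.38%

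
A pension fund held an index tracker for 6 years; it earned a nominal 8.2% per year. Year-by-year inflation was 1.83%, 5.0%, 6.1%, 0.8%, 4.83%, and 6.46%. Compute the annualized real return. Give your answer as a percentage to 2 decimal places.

3.89%

Cumulative inflation factor: 1.0183 × 1.050 × 1.061 × 1.008 × 1.0483 × 1.0646 ≈ 1.27618.
Nominal growth factor: 1.60459. Real growth factor = 1.60459 / 1.27618 ≈ 1.25733.
Annualized: 1.25733^(1/6) − 1 ≈ 0.03890.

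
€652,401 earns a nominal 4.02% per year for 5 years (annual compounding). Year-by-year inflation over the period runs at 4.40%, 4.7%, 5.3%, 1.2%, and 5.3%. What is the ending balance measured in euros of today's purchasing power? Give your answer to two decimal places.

Nominal value at maturity: €652,401 × (1 + 4.02%)^5 ≈ €794,509.08.
Price-level factor over 5 years: 1.0440 × 1.047 × 1.053 × 1.012 × 1.053 ≈ 1.2265476796.
The maturity value deflated by that factor is the answer in today's purchasing power.

€647,760.45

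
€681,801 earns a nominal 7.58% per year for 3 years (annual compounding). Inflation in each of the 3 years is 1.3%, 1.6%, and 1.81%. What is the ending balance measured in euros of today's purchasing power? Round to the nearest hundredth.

€810,137.36

Nominal value at maturity: €681,801 × (1 + 7.58%)^3 ≈ €848,891.63.
Price-level factor over 3 years: 1.013 × 1.016 × 1.0181 = 1.0478366648.
The maturity value deflated by that factor is the answer in today's purchasing power.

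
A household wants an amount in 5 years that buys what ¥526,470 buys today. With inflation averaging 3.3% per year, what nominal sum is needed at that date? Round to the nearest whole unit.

Cumulative price-level factor: (1+3.3%)^5 ≈ 1.1762553387.
The nominal amount required is ¥526,470 scaled up by that factor.

¥619,263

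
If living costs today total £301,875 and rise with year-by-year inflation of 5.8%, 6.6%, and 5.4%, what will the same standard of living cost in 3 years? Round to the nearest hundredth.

£358,848.08

Cumulative price-level factor: 1.058 × 1.066 × 1.054 = 1.188730712.
Multiplying £301,875 by the price-level factor gives the future nominal sum.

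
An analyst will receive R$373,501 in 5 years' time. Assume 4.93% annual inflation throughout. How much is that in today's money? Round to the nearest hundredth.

R$293,625.25

Price-level factor over 5 years: (1 + 4.93%)^5 ≈ 1.2720329592.
Purchasing power today: R$373,501 divided by that factor.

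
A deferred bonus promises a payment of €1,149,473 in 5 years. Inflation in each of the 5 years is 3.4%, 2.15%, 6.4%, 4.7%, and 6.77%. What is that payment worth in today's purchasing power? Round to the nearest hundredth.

Price-level factor over 5 years: 1.034 × 1.0215 × 1.064 × 1.047 × 1.0677 ≈ 1.2563089742.
Purchasing power today: €1,149,473 divided by that factor.

€914,960.43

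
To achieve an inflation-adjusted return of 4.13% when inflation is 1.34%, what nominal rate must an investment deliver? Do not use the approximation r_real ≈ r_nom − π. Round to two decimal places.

5.53%

By the Fisher equation, 1 + r_nom = (1 + 4.13%)(1 + 1.34%) = 1.0413 × 1.0134 = 1.05525342.
So r_nom = 5.525342%.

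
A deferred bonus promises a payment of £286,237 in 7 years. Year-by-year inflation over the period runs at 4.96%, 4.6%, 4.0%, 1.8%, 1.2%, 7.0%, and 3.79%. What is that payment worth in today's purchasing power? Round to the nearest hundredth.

£219,113.61

Price-level factor over 7 years: 1.0496 × 1.046 × 1.040 × 1.018 × 1.012 × 1.070 × 1.0379 ≈ 1.3063406043.
Purchasing power today: £286,237 divided by that factor.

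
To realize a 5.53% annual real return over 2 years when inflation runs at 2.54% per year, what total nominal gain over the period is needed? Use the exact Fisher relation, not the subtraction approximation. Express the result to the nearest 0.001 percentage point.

Required annual nominal rate: (1+5.53%)(1+2.54%) − 1 = 8.210462%.
Cumulative over 2 years: (1 + 0.08210462)^2 − 1 ≈ 0.17095.

17.095%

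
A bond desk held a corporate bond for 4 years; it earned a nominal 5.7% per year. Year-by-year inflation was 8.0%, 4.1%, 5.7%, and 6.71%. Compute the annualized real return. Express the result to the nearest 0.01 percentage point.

-0.39%

Cumulative inflation factor: 1.080 × 1.041 × 1.057 × 1.0671 ≈ 1.26810.
Nominal growth factor: 1.24825. Real growth factor = 1.24825 / 1.26810 ≈ 0.98434.
Annualized: 0.98434^(1/4) − 1 ≈ -0.00394.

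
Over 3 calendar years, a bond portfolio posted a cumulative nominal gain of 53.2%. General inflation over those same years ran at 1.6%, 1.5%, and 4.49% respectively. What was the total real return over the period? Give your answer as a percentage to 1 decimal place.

Cumulative inflation factor: 1.016 × 1.015 × 1.0449 ≈ 1.07754.
Nominal growth factor: 1.53200. Real growth factor = 1.53200 / 1.07754 ≈ 1.42175.
Total real return ≈ 42.1753%.

42.2%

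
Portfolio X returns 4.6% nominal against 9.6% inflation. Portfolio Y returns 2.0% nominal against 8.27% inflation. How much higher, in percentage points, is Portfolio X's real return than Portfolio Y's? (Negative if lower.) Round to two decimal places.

1.23

Portfolio X real return: 1.046/1.096 − 1 = -4.562%.
Portfolio Y real return: 1.020/1.0827 − 1 = -5.791%.
Difference: -4.562 − (-5.791) = 1.229 pp.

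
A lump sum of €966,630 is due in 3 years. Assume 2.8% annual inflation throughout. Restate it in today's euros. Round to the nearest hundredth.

Price-level factor over 3 years: (1 + 2.8%)^3 = 1.086373952.
Purchasing power today: €966,630 divided by that factor.

€889,776.49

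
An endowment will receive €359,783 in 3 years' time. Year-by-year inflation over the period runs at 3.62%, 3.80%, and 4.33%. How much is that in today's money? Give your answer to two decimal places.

Price-level factor over 3 years: 1.0362 × 1.0380 × 1.0433 ≈ 1.1221480235.
Purchasing power today: €359,783 divided by that factor.

€320,619.91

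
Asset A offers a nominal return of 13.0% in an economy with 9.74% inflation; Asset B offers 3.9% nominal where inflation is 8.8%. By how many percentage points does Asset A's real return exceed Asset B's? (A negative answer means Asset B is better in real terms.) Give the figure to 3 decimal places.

7.474

Asset A real return: 1.130/1.0974 − 1 = 2.9707%.
Asset B real return: 1.039/1.088 − 1 = -4.5037%.
Difference: 2.9707 − (-4.5037) = 7.4744 pp.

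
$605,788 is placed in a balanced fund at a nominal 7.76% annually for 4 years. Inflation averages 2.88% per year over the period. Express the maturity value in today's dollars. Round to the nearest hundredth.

Nominal value at maturity: $605,788 × (1 + 7.76%)^4 ≈ $816,866.33.
Price-level factor over 4 years: (1 + 2.88%)^4 ≈ 1.1202728795.
Dividing the nominal maturity value by the price-level factor gives the value in today's money.

$729,167.28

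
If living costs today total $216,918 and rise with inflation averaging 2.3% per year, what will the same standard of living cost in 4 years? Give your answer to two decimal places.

Cumulative price-level factor: (1+2.3%)^4 ≈ 1.0952229478.
The nominal amount required is $216,918 scaled up by that factor.

$237,573.57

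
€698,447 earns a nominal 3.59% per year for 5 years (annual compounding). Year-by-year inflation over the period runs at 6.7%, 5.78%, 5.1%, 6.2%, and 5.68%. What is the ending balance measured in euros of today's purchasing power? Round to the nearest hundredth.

Nominal value at maturity: €698,447 × (1 + 3.59%)^5 ≈ €833,148.89.
Price-level factor over 5 years: 1.067 × 1.0578 × 1.051 × 1.062 × 1.0568 ≈ 1.3313370539.
Dividing the nominal maturity value by the price-level factor gives the value in today's money.

€625,798.62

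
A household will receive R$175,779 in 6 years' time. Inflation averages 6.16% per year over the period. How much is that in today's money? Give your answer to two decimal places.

R$122,800.89

Price-level factor over 6 years: (1 + 6.16%)^6 ≈ 1.4314146546.
Purchasing power today: R$175,779 divided by that factor.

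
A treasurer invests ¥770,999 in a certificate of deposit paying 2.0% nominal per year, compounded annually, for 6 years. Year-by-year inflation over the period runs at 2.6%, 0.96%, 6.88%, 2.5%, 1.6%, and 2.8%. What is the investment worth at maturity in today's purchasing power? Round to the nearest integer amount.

Nominal value at maturity: ¥770,999 × (1 + 2.0%)^6 ≈ ¥868,270.
Price-level factor over 6 years: 1.026 × 1.0096 × 1.0688 × 1.025 × 1.016 × 1.028 ≈ 1.1852332755.
The maturity value deflated by that factor is the answer in today's purchasing power.

¥732,573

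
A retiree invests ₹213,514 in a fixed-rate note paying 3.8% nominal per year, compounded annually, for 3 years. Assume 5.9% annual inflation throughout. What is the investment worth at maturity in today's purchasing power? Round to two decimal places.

Nominal value at maturity: ₹213,514 × (1 + 3.8%)^3 ≈ ₹238,791.25.
Price-level factor over 3 years: (1 + 5.9%)^3 = 1.187648379.
Dividing the nominal maturity value by the price-level factor gives the value in today's money.

₹201,062.25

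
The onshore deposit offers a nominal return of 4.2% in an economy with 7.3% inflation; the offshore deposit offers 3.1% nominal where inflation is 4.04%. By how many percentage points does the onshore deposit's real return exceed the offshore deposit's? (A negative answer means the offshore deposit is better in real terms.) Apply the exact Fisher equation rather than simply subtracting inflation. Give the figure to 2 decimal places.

-1.99

The onshore deposit real return: 1.042/1.073 − 1 = -2.889%.
The offshore deposit real return: 1.031/1.0404 − 1 = -0.903%.
Difference: -2.889 − (-0.903) = -1.986 pp.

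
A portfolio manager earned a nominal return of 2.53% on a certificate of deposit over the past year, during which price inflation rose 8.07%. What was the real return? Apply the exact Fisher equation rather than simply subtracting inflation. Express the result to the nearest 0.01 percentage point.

Real return via the Fisher equation: (1 + 2.53%)/(1 + 8.07%) − 1 = 1.0253/1.0807 − 1 ≈ -0.05126.

-5.13%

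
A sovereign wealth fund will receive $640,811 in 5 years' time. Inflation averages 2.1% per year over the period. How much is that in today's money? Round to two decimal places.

$577,565.51

Price-level factor over 5 years: (1 + 2.1%)^5 ≈ 1.1095035865.
Purchasing power today: $640,811 divided by that factor.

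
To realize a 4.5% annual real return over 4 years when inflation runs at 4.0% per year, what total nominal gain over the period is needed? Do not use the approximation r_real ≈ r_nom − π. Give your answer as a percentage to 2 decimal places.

39.51%

Required annual nominal rate: (1+4.5%)(1+4.0%) − 1 = 8.68%.
Cumulative over 4 years: (1 + 0.0868)^4 − 1 ≈ 0.39508.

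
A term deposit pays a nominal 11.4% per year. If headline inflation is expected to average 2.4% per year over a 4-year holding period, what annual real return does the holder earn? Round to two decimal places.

With constant rates the annual real return is the same each year: (1+11.4%)/(1+2.4%) − 1 = 0.08789.

8.79%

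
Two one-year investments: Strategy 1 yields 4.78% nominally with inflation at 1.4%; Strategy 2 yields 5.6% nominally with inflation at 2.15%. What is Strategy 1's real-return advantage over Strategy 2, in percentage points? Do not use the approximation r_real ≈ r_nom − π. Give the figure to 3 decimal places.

Strategy 1 real return: 1.0478/1.014 − 1 = 3.3333%.
Strategy 2 real return: 1.056/1.0215 − 1 = 3.3774%.
Difference: 3.3333 − 3.3774 = -0.0441 pp.

-0.044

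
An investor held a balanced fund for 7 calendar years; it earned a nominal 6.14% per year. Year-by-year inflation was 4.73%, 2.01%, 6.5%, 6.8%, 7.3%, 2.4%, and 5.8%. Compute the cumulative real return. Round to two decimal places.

7.43%

Cumulative inflation factor: 1.0473 × 1.0201 × 1.065 × 1.068 × 1.073 × 1.024 × 1.058 ≈ 1.41260.
Nominal growth factor: 1.51759. Real growth factor = 1.51759 / 1.41260 ≈ 1.07432.
Total real return ≈ 7.4320%.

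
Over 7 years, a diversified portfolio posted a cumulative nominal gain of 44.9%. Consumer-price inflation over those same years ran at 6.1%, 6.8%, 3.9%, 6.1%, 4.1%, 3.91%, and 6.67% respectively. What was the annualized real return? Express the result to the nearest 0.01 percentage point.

0.08%

Cumulative inflation factor: 1.061 × 1.068 × 1.039 × 1.061 × 1.041 × 1.0391 × 1.0667 ≈ 1.44134.
Nominal growth factor: 1.44900. Real growth factor = 1.44900 / 1.44134 ≈ 1.00531.
Annualized: 1.00531^(1/7) − 1 ≈ 0.00076.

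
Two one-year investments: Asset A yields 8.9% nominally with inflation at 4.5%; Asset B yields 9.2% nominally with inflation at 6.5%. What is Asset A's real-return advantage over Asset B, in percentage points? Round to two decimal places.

Asset A real return: 1.089/1.045 − 1 = 4.211%.
Asset B real return: 1.092/1.065 − 1 = 2.535%.
Difference: 4.211 − 2.535 = 1.676 pp.

1.68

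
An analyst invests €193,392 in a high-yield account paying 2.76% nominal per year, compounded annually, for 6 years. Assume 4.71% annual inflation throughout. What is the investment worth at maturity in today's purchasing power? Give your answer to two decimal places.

Nominal value at maturity: €193,392 × (1 + 2.76%)^6 ≈ €227,710.51.
Price-level factor over 6 years: (1 + 4.71%)^6 ≈ 1.3180411141.
The maturity value deflated by that factor is the answer in today's purchasing power.

€172,764.35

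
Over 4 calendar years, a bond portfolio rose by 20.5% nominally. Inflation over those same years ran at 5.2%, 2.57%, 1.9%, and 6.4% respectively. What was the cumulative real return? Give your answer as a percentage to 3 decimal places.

Cumulative inflation factor: 1.052 × 1.0257 × 1.019 × 1.064 ≈ 1.16991.
Nominal growth factor: 1.20500. Real growth factor = 1.20500 / 1.16991 ≈ 1.03000.
Total real return ≈ 2.9995%.

3.000%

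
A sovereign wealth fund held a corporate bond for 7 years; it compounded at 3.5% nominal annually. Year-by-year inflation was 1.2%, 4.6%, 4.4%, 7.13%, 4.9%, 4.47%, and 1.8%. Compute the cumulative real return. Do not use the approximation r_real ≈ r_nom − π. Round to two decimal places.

Cumulative inflation factor: 1.012 × 1.046 × 1.044 × 1.0713 × 1.049 × 1.0447 × 1.018 ≈ 1.32080.
Nominal growth factor: 1.27228. Real growth factor = 1.27228 / 1.32080 ≈ 0.96326.
Total real return ≈ -3.6739%.

-3.67%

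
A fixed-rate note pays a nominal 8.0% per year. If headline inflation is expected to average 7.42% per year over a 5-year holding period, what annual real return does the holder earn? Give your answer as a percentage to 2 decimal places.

0.54%

With constant rates the annual real return is the same each year: (1+8.0%)/(1+7.42%) − 1 = 0.00540.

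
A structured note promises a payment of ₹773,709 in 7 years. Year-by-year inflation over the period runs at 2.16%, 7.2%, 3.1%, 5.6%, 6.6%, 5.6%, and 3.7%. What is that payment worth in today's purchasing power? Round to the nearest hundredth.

₹555,878.04

Price-level factor over 7 years: 1.0216 × 1.072 × 1.031 × 1.056 × 1.066 × 1.056 × 1.037 ≈ 1.3918682633.
Purchasing power today: ₹773,709 divided by that factor.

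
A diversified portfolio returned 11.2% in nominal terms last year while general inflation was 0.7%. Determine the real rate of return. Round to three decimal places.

10.427%

Real return via the Fisher equation: (1 + 11.2%)/(1 + 0.7%) − 1 = 1.112/1.007 − 1 ≈ 0.10427.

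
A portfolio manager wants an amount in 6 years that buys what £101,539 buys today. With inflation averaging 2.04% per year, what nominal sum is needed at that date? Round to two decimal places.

£114,618.73

Cumulative price-level factor: (1+2.04%)^6 ≈ 1.1288148124.
The nominal amount required is £101,539 scaled up by that factor.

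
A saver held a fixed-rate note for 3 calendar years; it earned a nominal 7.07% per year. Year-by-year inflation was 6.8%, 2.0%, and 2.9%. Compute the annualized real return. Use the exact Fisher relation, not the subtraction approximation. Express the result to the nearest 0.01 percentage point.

3.07%

Cumulative inflation factor: 1.068 × 1.020 × 1.029 ≈ 1.12095.
Nominal growth factor: 1.22745. Real growth factor = 1.22745 / 1.12095 ≈ 1.09501.
Annualized: 1.09501^(1/3) − 1 ≈ 0.03072.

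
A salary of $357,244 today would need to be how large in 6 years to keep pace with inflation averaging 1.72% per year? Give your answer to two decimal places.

Cumulative price-level factor: (1+1.72%)^6 ≈ 1.1077406908.
The nominal amount required is $357,244 scaled up by that factor.

$395,733.72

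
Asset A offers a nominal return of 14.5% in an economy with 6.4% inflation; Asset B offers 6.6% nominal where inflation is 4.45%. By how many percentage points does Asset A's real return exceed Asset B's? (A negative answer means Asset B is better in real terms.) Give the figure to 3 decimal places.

Asset A real return: 1.145/1.064 − 1 = 7.6128%.
Asset B real return: 1.066/1.0445 − 1 = 2.0584%.
Difference: 7.6128 − 2.0584 = 5.5544 pp.

5.554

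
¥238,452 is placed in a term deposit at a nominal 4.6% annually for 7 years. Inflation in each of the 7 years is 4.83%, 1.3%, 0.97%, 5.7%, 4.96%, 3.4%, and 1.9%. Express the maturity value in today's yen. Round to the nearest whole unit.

Nominal value at maturity: ¥238,452 × (1 + 4.6%)^7 ≈ ¥326,680.
Price-level factor over 7 years: 1.0483 × 1.013 × 1.0097 × 1.057 × 1.0496 × 1.034 × 1.019 ≈ 1.2533746871.
The maturity value deflated by that factor is the answer in today's purchasing power.

¥260,640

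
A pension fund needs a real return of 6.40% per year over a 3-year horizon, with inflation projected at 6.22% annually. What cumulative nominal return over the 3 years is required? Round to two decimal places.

Required annual nominal rate: (1+6.40%)(1+6.22%) − 1 = 13.01808%.
Cumulative over 3 years: (1 + 0.1301808)^3 − 1 ≈ 0.44359.

44.36%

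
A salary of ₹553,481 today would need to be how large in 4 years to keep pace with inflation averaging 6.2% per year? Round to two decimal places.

Cumulative price-level factor: (1+6.2%)^4 ≈ 1.2720320883.
The nominal amount required is ₹553,481 scaled up by that factor.

₹704,045.59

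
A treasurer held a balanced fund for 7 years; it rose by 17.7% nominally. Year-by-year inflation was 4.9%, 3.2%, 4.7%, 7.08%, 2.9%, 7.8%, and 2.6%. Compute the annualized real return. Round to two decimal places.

Cumulative inflation factor: 1.049 × 1.032 × 1.047 × 1.0708 × 1.029 × 1.078 × 1.026 ≈ 1.38131.
Nominal growth factor: 1.17700. Real growth factor = 1.17700 / 1.38131 ≈ 0.85209.
Annualized: 0.85209^(1/7) − 1 ≈ -0.02261.

-2.26%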